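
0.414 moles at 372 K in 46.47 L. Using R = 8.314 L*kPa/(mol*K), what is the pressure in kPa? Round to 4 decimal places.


PV = nRT, solve for P = nRT / V.
nRT = 0.414 * 8.314 * 372 = 1280.4225
P = 1280.4225 / 46.47
P = 27.55374435 kPa, rounded to 4 dp:

27.5537 kPa


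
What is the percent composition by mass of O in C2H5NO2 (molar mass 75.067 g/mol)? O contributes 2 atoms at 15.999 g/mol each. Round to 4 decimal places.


pct = 100 * (n_elem * M_elem) / M_total
mass_contribution = 2 * 15.999 = 31.998 g/mol
pct = 100 * 31.998 / 75.067
pct = 42.62592084 %, rounded to 4 dp:

42.6259 %


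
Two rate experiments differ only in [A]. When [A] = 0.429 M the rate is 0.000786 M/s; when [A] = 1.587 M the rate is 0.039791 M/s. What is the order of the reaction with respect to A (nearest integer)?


Rate is proportional to [A]^n, so rate2/rate1 = ([A]2/[A]1)^n. Take logs to solve for n.
rate2/rate1 = 0.039791 / 0.000786 = 50.6247
[A]2/[A]1 = 1.587 / 0.429 = 3.6993
n = ln(50.6247) / ln(3.6993) = 3.0
Nearest integer order:

3


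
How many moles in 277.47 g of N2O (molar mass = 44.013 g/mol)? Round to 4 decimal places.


n = mass / M
n = 277.47 / 44.013
n = 6.30427374 mol, rounded to 4 dp:

6.3043 mol


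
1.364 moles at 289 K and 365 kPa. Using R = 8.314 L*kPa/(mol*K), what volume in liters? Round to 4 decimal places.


PV = nRT, solve for V = nRT / P.
nRT = 1.364 * 8.314 * 289 = 3277.3455
V = 3277.3455 / 365
V = 8.97902877 L, rounded to 4 dp:

8.9790 L


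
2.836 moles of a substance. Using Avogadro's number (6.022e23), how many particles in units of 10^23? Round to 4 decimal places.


N = n * NA, then divide by 1e23 for the requested units.
N / 1e23 = n * 6.022
N / 1e23 = 2.836 * 6.022
N / 1e23 = 17.078392, rounded to 4 dp:

17.0784


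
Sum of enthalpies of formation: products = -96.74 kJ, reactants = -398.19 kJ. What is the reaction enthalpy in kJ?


dH_rxn = sum(dH_f products) - sum(dH_f reactants)
dH_rxn = -96.74 - (-398.19)
dH_rxn = 301.45 kJ:

301.45 kJ


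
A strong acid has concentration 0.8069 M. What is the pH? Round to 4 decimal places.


A strong acid dissociates completely, so [H+] equals the given concentration.
pH = -log10([H+]) = -log10(0.8069)
pH = 0.09318028, rounded to 4 dp:

0.0932


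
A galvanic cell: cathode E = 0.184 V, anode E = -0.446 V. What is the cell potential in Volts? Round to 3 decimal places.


Standard cell potential: E_cell = E_cathode - E_anode.
E_cell = 0.184 - (-0.446)
E_cell = 0.63 V, rounded to 3 dp:

0.630 V


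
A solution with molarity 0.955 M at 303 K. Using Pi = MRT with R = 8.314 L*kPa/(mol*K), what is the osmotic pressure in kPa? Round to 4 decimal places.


Osmotic pressure (van't Hoff): Pi = M*R*T.
RT = 8.314 * 303 = 2519.142
Pi = 0.955 * 2519.142
Pi = 2405.78061 kPa, rounded to 4 dp:

2405.7806 kPa


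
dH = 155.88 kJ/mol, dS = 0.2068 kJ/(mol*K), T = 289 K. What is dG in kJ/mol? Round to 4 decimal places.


Gibbs: dG = dH - T*dS (consistent units, dS already in kJ/(mol*K)).
T*dS = 289 * 0.2068 = 59.7652
dG = 155.88 - (59.7652)
dG = 96.1148 kJ/mol, rounded to 4 dp:

96.1148 kJ/mol


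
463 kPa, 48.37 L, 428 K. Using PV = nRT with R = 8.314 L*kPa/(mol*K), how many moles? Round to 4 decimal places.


PV = nRT, solve for n = PV / (RT).
PV = 463 * 48.37 = 22395.31
RT = 8.314 * 428 = 3558.392
n = 22395.31 / 3558.392
n = 6.29366017 mol, rounded to 4 dp:

6.2937 mol


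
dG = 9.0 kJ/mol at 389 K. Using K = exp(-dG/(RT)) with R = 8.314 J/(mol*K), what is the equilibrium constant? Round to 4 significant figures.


dG is in kJ/mol; multiply by 1000 to match R in J/(mol*K).
RT = 8.314 * 389 = 3234.146 J/mol
exponent = -dG*1000 / (RT) = -(9.0*1000) / 3234.146 = -2.78280572
K = exp(-2.78280572)
K = 0.061864689, rounded to 4 significant figures:

0.06186


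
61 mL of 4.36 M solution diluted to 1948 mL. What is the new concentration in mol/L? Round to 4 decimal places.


Dilution: M1*V1 = M2*V2, solve for M2.
M2 = M1*V1 / V2
M2 = 4.36 * 61 / 1948
M2 = 265.96 / 1948
M2 = 0.13652977 mol/L, rounded to 4 dp:

0.1365 mol/L


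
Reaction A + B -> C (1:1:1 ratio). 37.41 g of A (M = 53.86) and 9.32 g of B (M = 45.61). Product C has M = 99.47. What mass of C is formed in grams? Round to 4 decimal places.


Find moles of each reactant; the smaller value is the limiting reagent in a 1:1:1 reaction, so moles_C equals moles of the limiter.
n_A = mass_A / M_A = 37.41 / 53.86 = 0.694579 mol
n_B = mass_B / M_B = 9.32 / 45.61 = 0.204341 mol
Limiting reagent: B (smaller), n_limiting = 0.204341 mol
mass_C = n_limiting * M_C = 0.204341 * 99.47
mass_C = 20.32579927 g, rounded to 4 dp:

20.3258 g


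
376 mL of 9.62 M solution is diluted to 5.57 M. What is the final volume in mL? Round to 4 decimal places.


Dilution: M1*V1 = M2*V2, solve for V2.
V2 = M1*V1 / M2
V2 = 9.62 * 376 / 5.57
V2 = 3617.12 / 5.57
V2 = 649.39317774 mL, rounded to 4 dp:

649.3932 mL


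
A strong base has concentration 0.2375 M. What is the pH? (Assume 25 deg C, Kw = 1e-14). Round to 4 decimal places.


A strong base dissociates completely, so [OH-] equals the given concentration.
pOH = -log10([OH-]) = -log10(0.2375) = 0.624336
pH = 14 - pOH = 14 - 0.624336
pH = 13.375664, rounded to 4 dp:

13.3757


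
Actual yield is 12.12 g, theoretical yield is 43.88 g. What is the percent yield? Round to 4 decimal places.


% yield = 100 * actual / theoretical
% yield = 100 * 12.12 / 43.88
% yield = 27.62078396 %, rounded to 4 dp:

27.6208 %


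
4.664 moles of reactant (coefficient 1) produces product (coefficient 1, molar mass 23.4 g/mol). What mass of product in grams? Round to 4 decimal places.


Use the coefficient ratio to convert reactant moles to product moles, then multiply by the product's molar mass.
moles_P = moles_R * (coeff_P / coeff_R) = 4.664 * (1/1) = 4.664
mass_P = moles_P * M_P = 4.664 * 23.4
mass_P = 109.1376 g, rounded to 4 dp:

109.1376 g


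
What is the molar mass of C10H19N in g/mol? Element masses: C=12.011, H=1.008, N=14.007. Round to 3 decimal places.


M = sum(count * atomic_mass) over atoms.
M = 10*12.011 + 19*1.008 + 1*14.007
M = 120.11 + 19.152 + 14.007
M = 153.269 g/mol, rounded to 3 dp:

153.269 g/mol


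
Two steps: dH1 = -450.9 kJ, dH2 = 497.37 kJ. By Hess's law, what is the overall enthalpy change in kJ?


Hess's law: enthalpy is a state function, so add the step enthalpies.
dH_total = dH1 + dH2 = -450.9 + (497.37)
dH_total = 46.47 kJ:

46.47 kJ


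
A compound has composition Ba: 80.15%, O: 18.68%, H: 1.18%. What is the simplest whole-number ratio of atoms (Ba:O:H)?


Assume 100 g of compound, divide each mass% by atomic mass to get moles, then normalize by the smallest to get a raw atom ratio.
Moles per 100 g: Ba: 80.15/137.327 = 0.5836, O: 18.68/15.999 = 1.1676, H: 1.18/1.008 = 1.1706
Raw ratio (divide by min = 0.5836): Ba: 1.0, O: 2.0, H: 2.006
Multiply by 1 to clear fractions: Ba: 1.0 ~= 1, O: 2.0 ~= 2, H: 2.006 ~= 2
Reduce by GCD to get the simplest whole-number ratio:

1:2:2


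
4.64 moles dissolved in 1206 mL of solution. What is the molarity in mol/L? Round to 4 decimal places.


Convert volume to liters: V_L = V_mL / 1000.
V_L = 1206 / 1000 = 1.206 L
M = n / V_L = 4.64 / 1.206
M = 3.84742952 mol/L, rounded to 4 dp:

3.8474 mol/L


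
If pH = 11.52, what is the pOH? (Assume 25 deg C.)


At 25 deg C, pH + pOH = 14.
pOH = 14 - pH = 14 - 11.52
pOH = 2.48:

2.48


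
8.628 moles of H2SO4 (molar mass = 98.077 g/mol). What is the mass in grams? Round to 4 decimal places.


mass = n * M
mass = 8.628 * 98.077
mass = 846.208356 g, rounded to 4 dp:

846.2084 g


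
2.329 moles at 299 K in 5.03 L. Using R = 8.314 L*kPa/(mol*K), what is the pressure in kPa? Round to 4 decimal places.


PV = nRT, solve for P = nRT / V.
nRT = 2.329 * 8.314 * 299 = 5789.6285
P = 5789.6285 / 5.03
P = 1151.0195825 kPa, rounded to 4 dp:

1151.0196 kPa


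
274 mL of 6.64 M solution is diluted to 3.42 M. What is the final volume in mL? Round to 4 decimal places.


Dilution: M1*V1 = M2*V2, solve for V2.
V2 = M1*V1 / M2
V2 = 6.64 * 274 / 3.42
V2 = 1819.36 / 3.42
V2 = 531.97660819 mL, rounded to 4 dp:

531.9766 mL


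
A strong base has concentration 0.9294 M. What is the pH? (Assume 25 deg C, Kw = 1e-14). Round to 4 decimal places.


A strong base dissociates completely, so [OH-] equals the given concentration.
pOH = -log10([OH-]) = -log10(0.9294) = 0.031797
pH = 14 - pOH = 14 - 0.031797
pH = 13.968203, rounded to 4 dp:

13.9682


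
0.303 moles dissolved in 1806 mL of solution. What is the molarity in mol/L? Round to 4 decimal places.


Convert volume to liters: V_L = V_mL / 1000.
V_L = 1806 / 1000 = 1.806 L
M = n / V_L = 0.303 / 1.806
M = 0.16777409 mol/L, rounded to 4 dp:

0.1678 mol/L


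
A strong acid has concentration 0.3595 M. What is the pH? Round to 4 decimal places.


A strong acid dissociates completely, so [H+] equals the given concentration.
pH = -log10([H+]) = -log10(0.3595)
pH = 0.44430111, rounded to 4 dp:

0.4443


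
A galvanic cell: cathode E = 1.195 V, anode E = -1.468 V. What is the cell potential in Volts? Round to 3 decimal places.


Standard cell potential: E_cell = E_cathode - E_anode.
E_cell = 1.195 - (-1.468)
E_cell = 2.663 V, rounded to 3 dp:

2.663 V


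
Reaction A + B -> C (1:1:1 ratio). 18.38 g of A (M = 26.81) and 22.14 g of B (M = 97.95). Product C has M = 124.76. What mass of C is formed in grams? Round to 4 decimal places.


Find moles of each reactant; the smaller value is the limiting reagent in a 1:1:1 reaction, so moles_C equals moles of the limiter.
n_A = mass_A / M_A = 18.38 / 26.81 = 0.685565 mol
n_B = mass_B / M_B = 22.14 / 97.95 = 0.226034 mol
Limiting reagent: B (smaller), n_limiting = 0.226034 mol
mass_C = n_limiting * M_C = 0.226034 * 124.76
mass_C = 28.20000184 g, rounded to 4 dp:

28.2000 g


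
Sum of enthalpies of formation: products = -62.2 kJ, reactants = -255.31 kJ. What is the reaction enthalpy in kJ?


dH_rxn = sum(dH_f products) - sum(dH_f reactants)
dH_rxn = -62.2 - (-255.31)
dH_rxn = 193.11 kJ:

193.11 kJ


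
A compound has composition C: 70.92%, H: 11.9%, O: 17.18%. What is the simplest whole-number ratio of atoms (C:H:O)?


Assume 100 g of compound, divide each mass% by atomic mass to get moles, then normalize by the smallest to get a raw atom ratio.
Moles per 100 g: C: 70.92/12.011 = 5.9046, H: 11.9/1.008 = 11.8056, O: 17.18/15.999 = 1.0738
Raw ratio (divide by min = 1.0738): C: 5.499, H: 10.994, O: 1.0
Multiply by 2 to clear fractions: C: 10.997 ~= 11, H: 21.988 ~= 22, O: 2.0 ~= 2
Reduce by GCD to get the simplest whole-number ratio:

11:22:2


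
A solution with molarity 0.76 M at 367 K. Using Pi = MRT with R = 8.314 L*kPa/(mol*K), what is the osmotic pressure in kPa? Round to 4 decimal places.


Osmotic pressure (van't Hoff): Pi = M*R*T.
RT = 8.314 * 367 = 3051.238
Pi = 0.76 * 3051.238
Pi = 2318.94088 kPa, rounded to 4 dp:

2318.9409 kPa


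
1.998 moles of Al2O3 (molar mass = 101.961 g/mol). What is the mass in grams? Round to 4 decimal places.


mass = n * M
mass = 1.998 * 101.961
mass = 203.718078 g, rounded to 4 dp:

203.7181 g


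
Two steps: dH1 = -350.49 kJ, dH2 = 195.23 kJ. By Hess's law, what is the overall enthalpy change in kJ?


Hess's law: enthalpy is a state function, so add the step enthalpies.
dH_total = dH1 + dH2 = -350.49 + (195.23)
dH_total = -155.26 kJ:

-155.26 kJ


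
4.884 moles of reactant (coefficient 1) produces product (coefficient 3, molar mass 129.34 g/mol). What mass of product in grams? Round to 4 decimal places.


Use the coefficient ratio to convert reactant moles to product moles, then multiply by the product's molar mass.
moles_P = moles_R * (coeff_P / coeff_R) = 4.884 * (3/1) = 14.652
mass_P = moles_P * M_P = 14.652 * 129.34
mass_P = 1895.08968 g, rounded to 4 dp:

1895.0897 g


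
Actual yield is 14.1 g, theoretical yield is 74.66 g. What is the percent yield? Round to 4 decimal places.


% yield = 100 * actual / theoretical
% yield = 100 * 14.1 / 74.66
% yield = 18.88561479 %, rounded to 4 dp:

18.8856 %


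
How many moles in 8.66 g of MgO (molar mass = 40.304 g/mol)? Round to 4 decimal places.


n = mass / M
n = 8.66 / 40.304
n = 0.21486701 mol, rounded to 4 dp:

0.2149 mol


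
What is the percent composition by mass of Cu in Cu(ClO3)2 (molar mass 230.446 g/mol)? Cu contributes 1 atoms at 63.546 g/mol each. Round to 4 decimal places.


pct = 100 * (n_elem * M_elem) / M_total
mass_contribution = 1 * 63.546 = 63.546 g/mol
pct = 100 * 63.546 / 230.446
pct = 27.5752237 %, rounded to 4 dp:

27.5752 %


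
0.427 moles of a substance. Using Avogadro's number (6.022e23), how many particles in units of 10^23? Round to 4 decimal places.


N = n * NA, then divide by 1e23 for the requested units.
N / 1e23 = n * 6.022
N / 1e23 = 0.427 * 6.022
N / 1e23 = 2.571394, rounded to 4 dp:

2.5714


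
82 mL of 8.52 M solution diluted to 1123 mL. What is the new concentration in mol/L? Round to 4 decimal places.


Dilution: M1*V1 = M2*V2, solve for M2.
M2 = M1*V1 / V2
M2 = 8.52 * 82 / 1123
M2 = 698.64 / 1123
M2 = 0.62211932 mol/L, rounded to 4 dp:

0.6221 mol/L


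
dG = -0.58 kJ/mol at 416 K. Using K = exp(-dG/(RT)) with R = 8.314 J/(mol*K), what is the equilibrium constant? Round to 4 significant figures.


dG is in kJ/mol; multiply by 1000 to match R in J/(mol*K).
RT = 8.314 * 416 = 3458.624 J/mol
exponent = -dG*1000 / (RT) = -(-0.58*1000) / 3458.624 = 0.16769675
K = exp(0.16769675)
K = 1.1825779, rounded to 4 significant figures:

1.183


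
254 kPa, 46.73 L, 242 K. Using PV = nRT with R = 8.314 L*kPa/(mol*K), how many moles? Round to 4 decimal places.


PV = nRT, solve for n = PV / (RT).
PV = 254 * 46.73 = 11869.42
RT = 8.314 * 242 = 2011.988
n = 11869.42 / 2011.988
n = 5.8993493 mol, rounded to 4 dp:

5.8993 mol


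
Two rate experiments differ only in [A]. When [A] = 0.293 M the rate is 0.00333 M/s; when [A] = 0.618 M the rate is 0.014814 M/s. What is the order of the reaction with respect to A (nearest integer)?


Rate is proportional to [A]^n, so rate2/rate1 = ([A]2/[A]1)^n. Take logs to solve for n.
rate2/rate1 = 0.014814 / 0.00333 = 4.4486
[A]2/[A]1 = 0.618 / 0.293 = 2.1092
n = ln(4.4486) / ln(2.1092) = 2.0
Nearest integer order:

2


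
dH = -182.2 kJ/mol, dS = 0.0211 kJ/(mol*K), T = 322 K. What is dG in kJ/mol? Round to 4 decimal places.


Gibbs: dG = dH - T*dS (consistent units, dS already in kJ/(mol*K)).
T*dS = 322 * 0.0211 = 6.7942
dG = -182.2 - (6.7942)
dG = -188.9942 kJ/mol, rounded to 4 dp:

-188.9942 kJ/mol


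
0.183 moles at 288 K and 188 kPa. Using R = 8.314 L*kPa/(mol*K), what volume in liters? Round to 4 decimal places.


PV = nRT, solve for V = nRT / P.
nRT = 0.183 * 8.314 * 288 = 438.1811
V = 438.1811 / 188
V = 2.33075053 L, rounded to 4 dp:

2.3308 L


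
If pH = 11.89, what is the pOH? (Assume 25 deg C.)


At 25 deg C, pH + pOH = 14.
pOH = 14 - pH = 14 - 11.89
pOH = 2.11:

2.11


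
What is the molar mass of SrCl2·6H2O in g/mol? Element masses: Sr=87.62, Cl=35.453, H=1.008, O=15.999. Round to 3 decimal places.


M = sum(count * atomic_mass) over atoms.
M = 1*87.62 + 2*35.453 + 12*1.008 + 6*15.999
M = 87.62 + 70.906 + 12.096 + 95.994
M = 266.616 g/mol, rounded to 3 dp:

266.616 g/mol


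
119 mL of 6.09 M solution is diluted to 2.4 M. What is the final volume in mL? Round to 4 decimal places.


Dilution: M1*V1 = M2*V2, solve for V2.
V2 = M1*V1 / M2
V2 = 6.09 * 119 / 2.4
V2 = 724.71 / 2.4
V2 = 301.9625 mL, rounded to 4 dp:

301.9625 mL


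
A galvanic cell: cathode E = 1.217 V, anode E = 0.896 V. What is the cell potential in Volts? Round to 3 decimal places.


Standard cell potential: E_cell = E_cathode - E_anode.
E_cell = 1.217 - (0.896)
E_cell = 0.321 V, rounded to 3 dp:

0.321 V


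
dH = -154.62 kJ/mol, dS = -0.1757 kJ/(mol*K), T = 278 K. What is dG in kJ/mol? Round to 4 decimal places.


Gibbs: dG = dH - T*dS (consistent units, dS already in kJ/(mol*K)).
T*dS = 278 * -0.1757 = -48.8446
dG = -154.62 - (-48.8446)
dG = -105.7754 kJ/mol, rounded to 4 dp:

-105.7754 kJ/mol


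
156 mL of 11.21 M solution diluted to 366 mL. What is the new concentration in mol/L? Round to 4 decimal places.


Dilution: M1*V1 = M2*V2, solve for M2.
M2 = M1*V1 / V2
M2 = 11.21 * 156 / 366
M2 = 1748.76 / 366
M2 = 4.77803279 mol/L, rounded to 4 dp:

4.7780 mol/L


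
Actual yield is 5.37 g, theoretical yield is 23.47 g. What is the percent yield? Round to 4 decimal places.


% yield = 100 * actual / theoretical
% yield = 100 * 5.37 / 23.47
% yield = 22.88027269 %, rounded to 4 dp:

22.8803 %


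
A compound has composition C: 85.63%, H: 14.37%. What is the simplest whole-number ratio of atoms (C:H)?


Assume 100 g of compound, divide each mass% by atomic mass to get moles, then normalize by the smallest to get a raw atom ratio.
Moles per 100 g: C: 85.63/12.011 = 7.1293, H: 14.37/1.008 = 14.256
Raw ratio (divide by min = 7.1293): C: 1.0, H: 2.0
Multiply by 1 to clear fractions: C: 1.0 ~= 1, H: 2.0 ~= 2
Reduce by GCD to get the simplest whole-number ratio:

1:2


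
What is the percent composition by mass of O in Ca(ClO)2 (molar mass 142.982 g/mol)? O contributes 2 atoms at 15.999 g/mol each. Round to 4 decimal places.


pct = 100 * (n_elem * M_elem) / M_total
mass_contribution = 2 * 15.999 = 31.998 g/mol
pct = 100 * 31.998 / 142.982
pct = 22.37904072 %, rounded to 4 dp:

22.3790 %


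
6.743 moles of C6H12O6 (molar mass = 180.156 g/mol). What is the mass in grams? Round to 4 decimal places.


mass = n * M
mass = 6.743 * 180.156
mass = 1214.791908 g, rounded to 4 dp:

1214.7919 g


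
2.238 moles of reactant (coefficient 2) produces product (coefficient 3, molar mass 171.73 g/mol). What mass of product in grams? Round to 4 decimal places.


Use the coefficient ratio to convert reactant moles to product moles, then multiply by the product's molar mass.
moles_P = moles_R * (coeff_P / coeff_R) = 2.238 * (3/2) = 3.357
mass_P = moles_P * M_P = 3.357 * 171.73
mass_P = 576.49761 g, rounded to 4 dp:

576.4976 g


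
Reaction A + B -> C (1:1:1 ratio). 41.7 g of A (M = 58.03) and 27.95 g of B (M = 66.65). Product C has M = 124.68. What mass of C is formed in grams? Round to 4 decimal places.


Find moles of each reactant; the smaller value is the limiting reagent in a 1:1:1 reaction, so moles_C equals moles of the limiter.
n_A = mass_A / M_A = 41.7 / 58.03 = 0.718594 mol
n_B = mass_B / M_B = 27.95 / 66.65 = 0.419355 mol
Limiting reagent: B (smaller), n_limiting = 0.419355 mol
mass_C = n_limiting * M_C = 0.419355 * 124.68
mass_C = 52.2851814 g, rounded to 4 dp:

52.2852 g


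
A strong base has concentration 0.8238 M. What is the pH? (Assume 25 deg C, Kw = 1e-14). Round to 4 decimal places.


A strong base dissociates completely, so [OH-] equals the given concentration.
pOH = -log10([OH-]) = -log10(0.8238) = 0.084178
pH = 14 - pOH = 14 - 0.084178
pH = 13.915822, rounded to 4 dp:

13.9158


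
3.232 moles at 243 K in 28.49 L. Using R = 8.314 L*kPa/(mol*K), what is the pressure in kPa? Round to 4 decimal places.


PV = nRT, solve for P = nRT / V.
nRT = 3.232 * 8.314 * 243 = 6529.6161
P = 6529.6161 / 28.49
P = 229.1897543 kPa, rounded to 4 dp:

229.1898 kPa


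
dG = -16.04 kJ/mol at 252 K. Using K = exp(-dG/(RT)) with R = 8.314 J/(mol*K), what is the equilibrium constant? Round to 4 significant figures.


dG is in kJ/mol; multiply by 1000 to match R in J/(mol*K).
RT = 8.314 * 252 = 2095.128 J/mol
exponent = -dG*1000 / (RT) = -(-16.04*1000) / 2095.128 = 7.65585683
K = exp(7.65585683)
K = 2112.9848, rounded to 4 significant figures:

2113


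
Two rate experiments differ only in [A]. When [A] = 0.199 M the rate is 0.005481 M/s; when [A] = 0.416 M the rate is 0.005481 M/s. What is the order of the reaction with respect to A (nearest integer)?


Rate is proportional to [A]^n, so rate2/rate1 = ([A]2/[A]1)^n. Take logs to solve for n.
rate2/rate1 = 0.005481 / 0.005481 = 1.0
[A]2/[A]1 = 0.416 / 0.199 = 2.0905
n = ln(1.0) / ln(2.0905) = 0.0
Nearest integer order:

0


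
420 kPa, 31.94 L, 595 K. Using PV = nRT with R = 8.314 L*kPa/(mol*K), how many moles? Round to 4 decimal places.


PV = nRT, solve for n = PV / (RT).
PV = 420 * 31.94 = 13414.8
RT = 8.314 * 595 = 4946.83
n = 13414.8 / 4946.83
n = 2.71179725 mol, rounded to 4 dp:

2.7118 mol


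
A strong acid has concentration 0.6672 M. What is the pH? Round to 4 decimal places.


A strong acid dissociates completely, so [H+] equals the given concentration.
pH = -log10([H+]) = -log10(0.6672)
pH = 0.17574396, rounded to 4 dp:

0.1757


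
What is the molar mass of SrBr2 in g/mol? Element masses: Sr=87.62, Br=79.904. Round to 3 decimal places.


M = sum(count * atomic_mass) over atoms.
M = 1*87.62 + 2*79.904
M = 87.62 + 159.808
M = 247.428 g/mol, rounded to 3 dp:

247.428 g/mol


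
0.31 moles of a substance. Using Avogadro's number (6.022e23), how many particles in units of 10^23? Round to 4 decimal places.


N = n * NA, then divide by 1e23 for the requested units.
N / 1e23 = n * 6.022
N / 1e23 = 0.31 * 6.022
N / 1e23 = 1.86682, rounded to 4 dp:

1.8668


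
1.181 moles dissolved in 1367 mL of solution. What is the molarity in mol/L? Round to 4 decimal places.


Convert volume to liters: V_L = V_mL / 1000.
V_L = 1367 / 1000 = 1.367 L
M = n / V_L = 1.181 / 1.367
M = 0.86393563 mol/L, rounded to 4 dp:

0.8639 mol/L


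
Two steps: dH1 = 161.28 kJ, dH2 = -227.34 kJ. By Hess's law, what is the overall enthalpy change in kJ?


Hess's law: enthalpy is a state function, so add the step enthalpies.
dH_total = dH1 + dH2 = 161.28 + (-227.34)
dH_total = -66.06 kJ:

-66.06 kJ


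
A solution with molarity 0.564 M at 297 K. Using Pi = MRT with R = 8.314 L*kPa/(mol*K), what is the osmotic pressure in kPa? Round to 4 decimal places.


Osmotic pressure (van't Hoff): Pi = M*R*T.
RT = 8.314 * 297 = 2469.258
Pi = 0.564 * 2469.258
Pi = 1392.661512 kPa, rounded to 4 dp:

1392.6615 kPa


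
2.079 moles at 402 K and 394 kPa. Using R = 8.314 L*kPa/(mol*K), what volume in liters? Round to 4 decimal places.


PV = nRT, solve for V = nRT / P.
nRT = 2.079 * 8.314 * 402 = 6948.492
V = 6948.492 / 394
V = 17.6357665 L, rounded to 4 dp:

17.6358 L


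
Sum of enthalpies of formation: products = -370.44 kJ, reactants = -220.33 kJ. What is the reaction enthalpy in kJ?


dH_rxn = sum(dH_f products) - sum(dH_f reactants)
dH_rxn = -370.44 - (-220.33)
dH_rxn = -150.11 kJ:

-150.11 kJ


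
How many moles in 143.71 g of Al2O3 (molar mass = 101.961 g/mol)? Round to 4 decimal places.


n = mass / M
n = 143.71 / 101.961
n = 1.40946048 mol, rounded to 4 dp:

1.4095 mol


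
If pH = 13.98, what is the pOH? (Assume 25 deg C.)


At 25 deg C, pH + pOH = 14.
pOH = 14 - pH = 14 - 13.98
pOH = 0.02:

0.02


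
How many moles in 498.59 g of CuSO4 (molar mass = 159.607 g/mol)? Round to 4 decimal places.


n = mass / M
n = 498.59 / 159.607
n = 3.12386048 mol, rounded to 4 dp:

3.1239 mol


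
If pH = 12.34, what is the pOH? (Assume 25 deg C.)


At 25 deg C, pH + pOH = 14.
pOH = 14 - pH = 14 - 12.34
pOH = 1.66:

1.66


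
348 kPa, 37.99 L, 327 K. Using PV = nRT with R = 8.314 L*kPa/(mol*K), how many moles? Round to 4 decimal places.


PV = nRT, solve for n = PV / (RT).
PV = 348 * 37.99 = 13220.52
RT = 8.314 * 327 = 2718.678
n = 13220.52 / 2718.678
n = 4.86284878 mol, rounded to 4 dp:

4.8628 mol


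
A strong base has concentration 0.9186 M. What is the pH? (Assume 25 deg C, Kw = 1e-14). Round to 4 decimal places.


A strong base dissociates completely, so [OH-] equals the given concentration.
pOH = -log10([OH-]) = -log10(0.9186) = 0.036874
pH = 14 - pOH = 14 - 0.036874
pH = 13.963126, rounded to 4 dp:

13.9631


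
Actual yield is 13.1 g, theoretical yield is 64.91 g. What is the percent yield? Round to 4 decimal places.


% yield = 100 * actual / theoretical
% yield = 100 * 13.1 / 64.91
% yield = 20.18179017 %, rounded to 4 dp:

20.1818 %


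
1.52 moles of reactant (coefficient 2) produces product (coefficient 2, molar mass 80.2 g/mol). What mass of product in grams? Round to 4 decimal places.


Use the coefficient ratio to convert reactant moles to product moles, then multiply by the product's molar mass.
moles_P = moles_R * (coeff_P / coeff_R) = 1.52 * (2/2) = 1.52
mass_P = moles_P * M_P = 1.52 * 80.2
mass_P = 121.904 g, rounded to 4 dp:

121.9040 g


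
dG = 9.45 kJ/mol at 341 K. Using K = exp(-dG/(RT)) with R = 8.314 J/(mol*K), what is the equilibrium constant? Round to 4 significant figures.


dG is in kJ/mol; multiply by 1000 to match R in J/(mol*K).
RT = 8.314 * 341 = 2835.074 J/mol
exponent = -dG*1000 / (RT) = -(9.45*1000) / 2835.074 = -3.33324633
K = exp(-3.33324633)
K = 0.035677097, rounded to 4 significant figures:

0.03568


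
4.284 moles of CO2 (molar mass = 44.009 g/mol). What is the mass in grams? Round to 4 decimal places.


mass = n * M
mass = 4.284 * 44.009
mass = 188.534556 g, rounded to 4 dp:

188.5346 g


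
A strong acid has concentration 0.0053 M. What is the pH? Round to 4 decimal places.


A strong acid dissociates completely, so [H+] equals the given concentration.
pH = -log10([H+]) = -log10(0.0053)
pH = 2.27572413, rounded to 4 dp:

2.2757


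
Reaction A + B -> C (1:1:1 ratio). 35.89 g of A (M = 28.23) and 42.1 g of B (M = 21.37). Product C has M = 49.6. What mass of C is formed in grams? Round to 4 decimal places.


Find moles of each reactant; the smaller value is the limiting reagent in a 1:1:1 reaction, so moles_C equals moles of the limiter.
n_A = mass_A / M_A = 35.89 / 28.23 = 1.271343 mol
n_B = mass_B / M_B = 42.1 / 21.37 = 1.970051 mol
Limiting reagent: A (smaller), n_limiting = 1.271343 mol
mass_C = n_limiting * M_C = 1.271343 * 49.6
mass_C = 63.0586128 g, rounded to 4 dp:

63.0586 g


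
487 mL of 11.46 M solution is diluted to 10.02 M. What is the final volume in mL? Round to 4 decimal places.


Dilution: M1*V1 = M2*V2, solve for V2.
V2 = M1*V1 / M2
V2 = 11.46 * 487 / 10.02
V2 = 5581.02 / 10.02
V2 = 556.98802395 mL, rounded to 4 dp:

556.9880 mL


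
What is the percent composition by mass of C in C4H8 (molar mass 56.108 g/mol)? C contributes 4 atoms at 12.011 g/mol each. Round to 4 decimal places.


pct = 100 * (n_elem * M_elem) / M_total
mass_contribution = 4 * 12.011 = 48.044 g/mol
pct = 100 * 48.044 / 56.108
pct = 85.62771797 %, rounded to 4 dp:

85.6277 %


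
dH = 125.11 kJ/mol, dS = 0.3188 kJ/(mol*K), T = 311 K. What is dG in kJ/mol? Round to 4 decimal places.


Gibbs: dG = dH - T*dS (consistent units, dS already in kJ/(mol*K)).
T*dS = 311 * 0.3188 = 99.1468
dG = 125.11 - (99.1468)
dG = 25.9632 kJ/mol, rounded to 4 dp:

25.9632 kJ/mol


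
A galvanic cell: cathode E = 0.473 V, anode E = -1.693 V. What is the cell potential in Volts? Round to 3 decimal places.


Standard cell potential: E_cell = E_cathode - E_anode.
E_cell = 0.473 - (-1.693)
E_cell = 2.166 V, rounded to 3 dp:

2.166 V


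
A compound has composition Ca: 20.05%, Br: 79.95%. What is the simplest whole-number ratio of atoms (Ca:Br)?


Assume 100 g of compound, divide each mass% by atomic mass to get moles, then normalize by the smallest to get a raw atom ratio.
Moles per 100 g: Ca: 20.05/40.078 = 0.5003, Br: 79.95/79.904 = 1.0006
Raw ratio (divide by min = 0.5003): Ca: 1.0, Br: 2.0
Multiply by 1 to clear fractions: Ca: 1.0 ~= 1, Br: 2.0 ~= 2
Reduce by GCD to get the simplest whole-number ratio:

1:2


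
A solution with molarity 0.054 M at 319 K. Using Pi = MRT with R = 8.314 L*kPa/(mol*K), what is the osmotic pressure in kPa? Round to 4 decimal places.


Osmotic pressure (van't Hoff): Pi = M*R*T.
RT = 8.314 * 319 = 2652.166
Pi = 0.054 * 2652.166
Pi = 143.216964 kPa, rounded to 4 dp:

143.2170 kPa


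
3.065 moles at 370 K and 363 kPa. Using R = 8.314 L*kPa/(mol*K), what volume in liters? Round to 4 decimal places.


PV = nRT, solve for V = nRT / P.
nRT = 3.065 * 8.314 * 370 = 9428.4917
V = 9428.4917 / 363
V = 25.97380634 L, rounded to 4 dp:

25.9738 L


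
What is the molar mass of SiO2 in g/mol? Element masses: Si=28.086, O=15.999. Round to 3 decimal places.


M = sum(count * atomic_mass) over atoms.
M = 1*28.086 + 2*15.999
M = 28.086 + 31.998
M = 60.084 g/mol, rounded to 3 dp:

60.084 g/mol


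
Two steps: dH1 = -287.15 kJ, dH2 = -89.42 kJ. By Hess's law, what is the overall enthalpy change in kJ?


Hess's law: enthalpy is a state function, so add the step enthalpies.
dH_total = dH1 + dH2 = -287.15 + (-89.42)
dH_total = -376.57 kJ:

-376.57 kJ


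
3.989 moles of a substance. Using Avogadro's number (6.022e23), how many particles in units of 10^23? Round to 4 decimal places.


N = n * NA, then divide by 1e23 for the requested units.
N / 1e23 = n * 6.022
N / 1e23 = 3.989 * 6.022
N / 1e23 = 24.021758, rounded to 4 dp:

24.0218


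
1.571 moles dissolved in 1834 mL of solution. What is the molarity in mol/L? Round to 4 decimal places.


Convert volume to liters: V_L = V_mL / 1000.
V_L = 1834 / 1000 = 1.834 L
M = n / V_L = 1.571 / 1.834
M = 0.8565976 mol/L, rounded to 4 dp:

0.8566 mol/L


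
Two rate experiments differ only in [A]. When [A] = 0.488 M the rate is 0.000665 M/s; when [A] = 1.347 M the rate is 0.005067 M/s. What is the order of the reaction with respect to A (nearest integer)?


Rate is proportional to [A]^n, so rate2/rate1 = ([A]2/[A]1)^n. Take logs to solve for n.
rate2/rate1 = 0.005067 / 0.000665 = 7.6195
[A]2/[A]1 = 1.347 / 0.488 = 2.7602
n = ln(7.6195) / ln(2.7602) = 2.0
Nearest integer order:

2


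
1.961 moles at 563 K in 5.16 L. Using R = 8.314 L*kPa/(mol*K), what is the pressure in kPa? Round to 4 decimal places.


PV = nRT, solve for P = nRT / V.
nRT = 1.961 * 8.314 * 563 = 9179.0135
P = 9179.0135 / 5.16
P = 1778.87858527 kPa, rounded to 4 dp:

1778.8786 kPa


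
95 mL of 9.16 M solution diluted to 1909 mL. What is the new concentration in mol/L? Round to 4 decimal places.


Dilution: M1*V1 = M2*V2, solve for M2.
M2 = M1*V1 / V2
M2 = 9.16 * 95 / 1909
M2 = 870.2 / 1909
M2 = 0.45584075 mol/L, rounded to 4 dp:

0.4558 mol/L


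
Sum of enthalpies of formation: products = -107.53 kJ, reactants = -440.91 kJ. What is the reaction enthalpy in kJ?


dH_rxn = sum(dH_f products) - sum(dH_f reactants)
dH_rxn = -107.53 - (-440.91)
dH_rxn = 333.38 kJ:

333.38 kJ


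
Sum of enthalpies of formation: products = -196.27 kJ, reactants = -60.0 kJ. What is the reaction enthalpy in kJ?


dH_rxn = sum(dH_f products) - sum(dH_f reactants)
dH_rxn = -196.27 - (-60.0)
dH_rxn = -136.27 kJ:

-136.27 kJ


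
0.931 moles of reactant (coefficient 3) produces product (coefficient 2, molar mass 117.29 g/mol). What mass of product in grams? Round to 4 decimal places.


Use the coefficient ratio to convert reactant moles to product moles, then multiply by the product's molar mass.
moles_P = moles_R * (coeff_P / coeff_R) = 0.931 * (2/3) = 0.620667
mass_P = moles_P * M_P = 0.620667 * 117.29
mass_P = 72.79803243 g, rounded to 4 dp:

72.7980 g


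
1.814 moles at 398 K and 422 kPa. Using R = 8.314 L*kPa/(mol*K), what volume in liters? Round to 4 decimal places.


PV = nRT, solve for V = nRT / P.
nRT = 1.814 * 8.314 * 398 = 6002.4752
V = 6002.4752 / 422
V = 14.22387488 L, rounded to 4 dp:

14.2239 L


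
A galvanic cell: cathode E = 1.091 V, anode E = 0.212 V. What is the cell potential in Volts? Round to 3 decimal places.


Standard cell potential: E_cell = E_cathode - E_anode.
E_cell = 1.091 - (0.212)
E_cell = 0.879 V, rounded to 3 dp:

0.879 V


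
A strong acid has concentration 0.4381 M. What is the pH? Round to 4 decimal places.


A strong acid dissociates completely, so [H+] equals the given concentration.
pH = -log10([H+]) = -log10(0.4381)
pH = 0.35842675, rounded to 4 dp:

0.3584


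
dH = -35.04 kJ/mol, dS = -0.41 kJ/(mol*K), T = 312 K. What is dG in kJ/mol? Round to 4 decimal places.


Gibbs: dG = dH - T*dS (consistent units, dS already in kJ/(mol*K)).
T*dS = 312 * -0.41 = -127.92
dG = -35.04 - (-127.92)
dG = 92.88 kJ/mol, rounded to 4 dp:

92.8800 kJ/mol


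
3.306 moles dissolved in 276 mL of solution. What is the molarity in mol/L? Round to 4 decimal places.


Convert volume to liters: V_L = V_mL / 1000.
V_L = 276 / 1000 = 0.276 L
M = n / V_L = 3.306 / 0.276
M = 11.97826087 mol/L, rounded to 4 dp:

11.9783 mol/L


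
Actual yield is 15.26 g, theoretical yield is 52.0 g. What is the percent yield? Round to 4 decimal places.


% yield = 100 * actual / theoretical
% yield = 100 * 15.26 / 52.0
% yield = 29.34615385 %, rounded to 4 dp:

29.3462 %


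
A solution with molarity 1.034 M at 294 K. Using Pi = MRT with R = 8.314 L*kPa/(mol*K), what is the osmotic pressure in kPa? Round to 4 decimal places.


Osmotic pressure (van't Hoff): Pi = M*R*T.
RT = 8.314 * 294 = 2444.316
Pi = 1.034 * 2444.316
Pi = 2527.422744 kPa, rounded to 4 dp:

2527.4227 kPa


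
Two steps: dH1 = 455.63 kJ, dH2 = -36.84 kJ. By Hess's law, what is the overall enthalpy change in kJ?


Hess's law: enthalpy is a state function, so add the step enthalpies.
dH_total = dH1 + dH2 = 455.63 + (-36.84)
dH_total = 418.79 kJ:

418.79 kJ


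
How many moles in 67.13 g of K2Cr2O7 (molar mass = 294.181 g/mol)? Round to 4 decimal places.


n = mass / M
n = 67.13 / 294.181
n = 0.22819285 mol, rounded to 4 dp:

0.2282 mol


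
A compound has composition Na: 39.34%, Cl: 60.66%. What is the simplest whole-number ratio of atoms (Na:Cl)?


Assume 100 g of compound, divide each mass% by atomic mass to get moles, then normalize by the smallest to get a raw atom ratio.
Moles per 100 g: Na: 39.34/22.99 = 1.7112, Cl: 60.66/35.453 = 1.711
Raw ratio (divide by min = 1.711): Na: 1.0, Cl: 1.0
Multiply by 1 to clear fractions: Na: 1.0 ~= 1, Cl: 1.0 ~= 1
Reduce by GCD to get the simplest whole-number ratio:

1:1


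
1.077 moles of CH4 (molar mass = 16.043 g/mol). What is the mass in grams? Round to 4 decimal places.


mass = n * M
mass = 1.077 * 16.043
mass = 17.278311 g, rounded to 4 dp:

17.2783 g


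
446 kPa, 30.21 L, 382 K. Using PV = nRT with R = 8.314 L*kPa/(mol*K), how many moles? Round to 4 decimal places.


PV = nRT, solve for n = PV / (RT).
PV = 446 * 30.21 = 13473.66
RT = 8.314 * 382 = 3175.948
n = 13473.66 / 3175.948
n = 4.24240573 mol, rounded to 4 dp:

4.2424 mol


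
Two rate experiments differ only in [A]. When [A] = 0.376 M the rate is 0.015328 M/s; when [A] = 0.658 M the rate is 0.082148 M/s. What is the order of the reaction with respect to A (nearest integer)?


Rate is proportional to [A]^n, so rate2/rate1 = ([A]2/[A]1)^n. Take logs to solve for n.
rate2/rate1 = 0.082148 / 0.015328 = 5.3593
[A]2/[A]1 = 0.658 / 0.376 = 1.75
n = ln(5.3593) / ln(1.75) = 3.0
Nearest integer order:

3


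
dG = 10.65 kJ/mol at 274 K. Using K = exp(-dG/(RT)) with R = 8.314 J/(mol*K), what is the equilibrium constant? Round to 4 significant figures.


dG is in kJ/mol; multiply by 1000 to match R in J/(mol*K).
RT = 8.314 * 274 = 2278.036 J/mol
exponent = -dG*1000 / (RT) = -(10.65*1000) / 2278.036 = -4.67507976
K = exp(-4.67507976)
K = 0.0093247814, rounded to 4 significant figures:

0.009325


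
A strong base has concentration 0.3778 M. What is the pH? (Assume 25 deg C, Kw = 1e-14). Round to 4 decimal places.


A strong base dissociates completely, so [OH-] equals the given concentration.
pOH = -log10([OH-]) = -log10(0.3778) = 0.422738
pH = 14 - pOH = 14 - 0.422738
pH = 13.577262, rounded to 4 dp:

13.5773


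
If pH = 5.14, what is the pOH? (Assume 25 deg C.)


At 25 deg C, pH + pOH = 14.
pOH = 14 - pH = 14 - 5.14
pOH = 8.86:

8.86


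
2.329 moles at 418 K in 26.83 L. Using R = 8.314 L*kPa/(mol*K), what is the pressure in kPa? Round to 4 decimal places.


PV = nRT, solve for P = nRT / V.
nRT = 2.329 * 8.314 * 418 = 8093.8619
P = 8093.8619 / 26.83
P = 301.67207976 kPa, rounded to 4 dp:

301.6721 kPa


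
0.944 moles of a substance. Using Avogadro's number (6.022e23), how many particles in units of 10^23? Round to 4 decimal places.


N = n * NA, then divide by 1e23 for the requested units.
N / 1e23 = n * 6.022
N / 1e23 = 0.944 * 6.022
N / 1e23 = 5.684768, rounded to 4 dp:

5.6848


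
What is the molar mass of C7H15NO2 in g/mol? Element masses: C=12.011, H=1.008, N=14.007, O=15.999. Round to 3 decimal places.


M = sum(count * atomic_mass) over atoms.
M = 7*12.011 + 15*1.008 + 1*14.007 + 2*15.999
M = 84.077 + 15.12 + 14.007 + 31.998
M = 145.202 g/mol, rounded to 3 dp:

145.202 g/mol


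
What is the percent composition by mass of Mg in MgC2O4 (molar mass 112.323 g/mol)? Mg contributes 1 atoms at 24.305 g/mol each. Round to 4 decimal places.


pct = 100 * (n_elem * M_elem) / M_total
mass_contribution = 1 * 24.305 = 24.305 g/mol
pct = 100 * 24.305 / 112.323
pct = 21.638489 %, rounded to 4 dp:

21.6385 %


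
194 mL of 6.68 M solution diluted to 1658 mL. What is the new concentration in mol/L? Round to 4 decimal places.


Dilution: M1*V1 = M2*V2, solve for M2.
M2 = M1*V1 / V2
M2 = 6.68 * 194 / 1658
M2 = 1295.92 / 1658
M2 = 0.78161641 mol/L, rounded to 4 dp:

0.7816 mol/L


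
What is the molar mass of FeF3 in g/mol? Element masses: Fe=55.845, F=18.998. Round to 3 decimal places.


M = sum(count * atomic_mass) over atoms.
M = 1*55.845 + 3*18.998
M = 55.845 + 56.994
M = 112.839 g/mol, rounded to 3 dp:

112.839 g/mol


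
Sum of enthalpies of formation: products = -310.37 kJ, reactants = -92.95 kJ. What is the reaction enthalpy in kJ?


dH_rxn = sum(dH_f products) - sum(dH_f reactants)
dH_rxn = -310.37 - (-92.95)
dH_rxn = -217.42 kJ:

-217.42 kJ


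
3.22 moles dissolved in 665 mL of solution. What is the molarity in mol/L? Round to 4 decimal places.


Convert volume to liters: V_L = V_mL / 1000.
V_L = 665 / 1000 = 0.665 L
M = n / V_L = 3.22 / 0.665
M = 4.84210526 mol/L, rounded to 4 dp:

4.8421 mol/L


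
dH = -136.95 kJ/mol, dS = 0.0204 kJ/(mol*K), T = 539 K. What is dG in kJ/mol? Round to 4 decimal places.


Gibbs: dG = dH - T*dS (consistent units, dS already in kJ/(mol*K)).
T*dS = 539 * 0.0204 = 10.9956
dG = -136.95 - (10.9956)
dG = -147.9456 kJ/mol, rounded to 4 dp:

-147.9456 kJ/mol


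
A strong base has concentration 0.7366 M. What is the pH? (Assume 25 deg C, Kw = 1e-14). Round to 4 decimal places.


A strong base dissociates completely, so [OH-] equals the given concentration.
pOH = -log10([OH-]) = -log10(0.7366) = 0.132768
pH = 14 - pOH = 14 - 0.132768
pH = 13.867232, rounded to 4 dp:

13.8672


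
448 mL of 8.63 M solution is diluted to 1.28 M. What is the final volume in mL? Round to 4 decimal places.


Dilution: M1*V1 = M2*V2, solve for V2.
V2 = M1*V1 / M2
V2 = 8.63 * 448 / 1.28
V2 = 3866.24 / 1.28
V2 = 3020.5 mL, rounded to 4 dp:

3020.5000 mL


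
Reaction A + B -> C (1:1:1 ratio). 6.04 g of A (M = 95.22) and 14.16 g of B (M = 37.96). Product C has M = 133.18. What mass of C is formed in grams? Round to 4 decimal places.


Find moles of each reactant; the smaller value is the limiting reagent in a 1:1:1 reaction, so moles_C equals moles of the limiter.
n_A = mass_A / M_A = 6.04 / 95.22 = 0.063432 mol
n_B = mass_B / M_B = 14.16 / 37.96 = 0.373024 mol
Limiting reagent: A (smaller), n_limiting = 0.063432 mol
mass_C = n_limiting * M_C = 0.063432 * 133.18
mass_C = 8.44787376 g, rounded to 4 dp:

8.4479 g


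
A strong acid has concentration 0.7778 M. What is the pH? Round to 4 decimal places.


A strong acid dissociates completely, so [H+] equals the given concentration.
pH = -log10([H+]) = -log10(0.7778)
pH = 0.10913206, rounded to 4 dp:

0.1091


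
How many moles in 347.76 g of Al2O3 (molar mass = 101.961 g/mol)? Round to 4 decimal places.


n = mass / M
n = 347.76 / 101.961
n = 3.41071586 mol, rounded to 4 dp:

3.4107 mol


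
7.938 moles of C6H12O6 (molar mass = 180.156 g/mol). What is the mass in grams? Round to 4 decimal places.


mass = n * M
mass = 7.938 * 180.156
mass = 1430.078328 g, rounded to 4 dp:

1430.0783 g
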